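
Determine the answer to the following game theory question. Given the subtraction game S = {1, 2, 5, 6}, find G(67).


The subtraction set is S = {1, 2, 5, 6}.
G(k) = mex{ G(k - s) : s in S, s <= k }. We compute iteratively: G(0) = 0.
G(1) = mex({0}) = 1
G(2) = mex({0, 1}) = 2
G(3) = mex({1, 2}) = 0
G(4) = mex({0, 2}) = 1
G(5) = mex({0, 1}) = 2
G(6) = mex({0, 1, 2}) = 3
G(7) = mex({1, 2, 3}) = 0
G(8) = mex({0, 2, 3}) = 1
G(9) = mex({0, 1}) = 2
G(10) = mex({1, 2}) = 0
G(11) = mex({0, 2, 3}) = 1
G(12) = mex({0, 1, 3}) = 2
Observe that G(7)..G(12) = 0, 1, 2, 0, 1, 2 repeats G(0)..G(5) = 0, 1, 2, 0, 1, 2.
For k >= max(S) = 6, G(k) is determined by the previous 6 values G(k-6)..G(k-1); a window of 6 consecutive values has recurred shifted by 7, so by induction G(k + 7) = G(k) for all k >= 0: the sequence is periodic from the start with period 7.
One period: G(0..6) = 0, 1, 2, 0, 1, 2, 3.
67 mod 7 = 4, so G(67) = G(4) = 1.

1


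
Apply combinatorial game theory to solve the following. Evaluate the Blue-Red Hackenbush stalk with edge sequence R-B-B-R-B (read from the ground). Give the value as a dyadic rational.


Edges (from ground): R-B-B-R-B
By Berlekamp's sign-expansion rule, a Blue-Red Hackenbush stalk has the value of the surreal number whose sign sequence is the edge sequence with B -> + and R -> -.
Sign sequence: -++-+
Trace the sign expansion in the surreal number tree, starting from 0:
Edge 1: R (sign -) -> bounds (-inf, 0), value = -1
Edge 2: B (sign +) -> bounds (-1, 0), value = -1/2
Edge 3: B (sign +) -> bounds (-1/2, 0), value = -1/4
Edge 4: R (sign -) -> bounds (-1/2, -1/4), value = -3/8
Edge 5: B (sign +) -> bounds (-3/8, -1/4), value = -5/16
Game value = -5/16

-5/16


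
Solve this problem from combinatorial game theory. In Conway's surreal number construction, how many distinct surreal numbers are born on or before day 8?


Day 0: {|} = 0 is born. Count = 1.
Day n: the number of surreal numbers born by day n is 2^(n+1) - 1.
By day 0: 2^1 - 1 = 1
By day 1: 2^2 - 1 = 3
By day 2: 2^3 - 1 = 7
By day 3: 2^4 - 1 = 15
By day 4: 2^5 - 1 = 31
By day 5: 2^6 - 1 = 63
By day 6: 2^7 - 1 = 127
By day 7: 2^8 - 1 = 255
By day 8: 2^9 - 1 = 511
By day 8: 511 surreal numbers.

511


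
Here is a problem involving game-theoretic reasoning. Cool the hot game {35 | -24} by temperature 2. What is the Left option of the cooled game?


Original game: {35 | -24} (a switch {a | b} with a > b).
Cooling by t (for t below the temperature (a - b)/2 = 59/2) taxes each move by t: {a | b} cooled by t is {a - t | b + t}.
Cooling amount: t = 2
Cooled Left option: 35 - 2 = 33
Cooled Right option: -24 + 2 = -22
Cooled game: {33 | -22}
Left option = 33

33


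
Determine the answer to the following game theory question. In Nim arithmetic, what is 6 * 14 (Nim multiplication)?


Nim multiplication is bilinear over XOR: (u XOR v) * w = (u*w) XOR (v*w).
So we split each operand into its bit components and XOR the pairwise Nim products.
6 = 2 + 4 (as XOR of powers of 2).
14 = 2 + 4 + 8 (as XOR of powers of 2).
Using the standard Nim-product table on single bits:
  2*2 = 3,   2*4 = 8,   2*8 = 12,
  4*4 = 6,   4*8 = 11,  8*8 = 13,
and  1*x = x (identity), k*l = l*k (commutative).
Pairwise Nim products:
  2 * 2 = 3
  2 * 4 = 8
  2 * 8 = 12
  4 * 2 = 8
  4 * 4 = 6
  4 * 8 = 11
XOR them: 3 XOR 8 XOR 12 XOR 8 XOR 6 XOR 11 = 2.
Result: 6 * 14 = 2 (in Nim).

2


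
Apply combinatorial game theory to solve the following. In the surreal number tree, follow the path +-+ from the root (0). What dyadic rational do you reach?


Sign expansion: +-+
Rule: track bounds (lo, hi), initially (-inf, +inf). On '+', the current value becomes lo and we move to the simplest number in (value, hi): value + 1 if hi = +inf, otherwise the midpoint (value + hi)/2. On '-', the current value becomes hi and we move to value - 1 if lo = -inf, otherwise the midpoint (lo + value)/2.
Start at 0.
Step 1: sign = +, move right. Bounds: (0, +inf). Value = 1
Step 2: sign = -, move left. Bounds: (0, 1). Value = 1/2
Step 3: sign = +, move right. Bounds: (1/2, 1). Value = 3/4
The surreal number with sign expansion +-+ is 3/4.

3/4


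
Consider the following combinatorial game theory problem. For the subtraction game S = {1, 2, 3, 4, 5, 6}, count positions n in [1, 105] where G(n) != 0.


Subtraction set S = {1, 2, 3, 4, 5, 6}, so G(n) = n mod 7.
G(n) = 0 when n is a multiple of 7.
Multiples of 7 in [1, 105]: 15
N-positions (nonzero Grundy) = 105 - 15 = 90

90


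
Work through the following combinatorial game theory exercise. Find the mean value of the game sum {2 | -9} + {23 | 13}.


G1 = {2 | -9}, G2 = {23 | 13}
Each is a switch {a | b} with numbers a > b; its mean value is (a + b)/2, and mean value is additive over game sums: m(G1 + G2) = m(G1) + m(G2).
Mean of G1 = (2 + (-9))/2 = -7/2 = -7/2
Mean of G2 = (23 + (13))/2 = 36/2 = 18
Mean of G1 + G2 = -7/2 + 18 = 29/2

29/2


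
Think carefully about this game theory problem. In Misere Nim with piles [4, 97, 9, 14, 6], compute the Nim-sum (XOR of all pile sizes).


We need the XOR (exclusive or) of all pile sizes.
After XOR-ing pile 1 (size 4): 0 XOR 4 = 4
After XOR-ing pile 2 (size 97): 4 XOR 97 = 101
After XOR-ing pile 3 (size 9): 101 XOR 9 = 108
After XOR-ing pile 4 (size 14): 108 XOR 14 = 98
After XOR-ing pile 5 (size 6): 98 XOR 6 = 100
The Nim-value of this position is 100.

100


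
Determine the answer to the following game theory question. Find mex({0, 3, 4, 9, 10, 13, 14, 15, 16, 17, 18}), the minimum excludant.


Set = {0, 3, 4, 9, 10, 13, 14, 15, 16, 17, 18}
0 is in the set.
1 is NOT in the set. This is the mex.
mex = 1

1


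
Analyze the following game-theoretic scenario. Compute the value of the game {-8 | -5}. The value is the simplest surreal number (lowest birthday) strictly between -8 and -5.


Left options: {-8}, max = -8
Right options: {-5}, min = -5
All options are numbers and max(Left) < min(Right), so by the simplicity theorem the value is the simplest (earliest-born) number strictly between -8 and -5.
Integers -7 through -6 all lie strictly between -8 and -5.
Among integers, the simplest (lowest birthday = smallest |n|; 0 is born on day 0, +-n on day n) is -6.
No non-integer in the interval can be simpler: if x is a non-integer in the interval, then floor(x) or ceil(x) also lies in the interval (the interval contains an integer), and both are proper prefixes of x's sign expansion, i.e. born earlier. So the game value is -6.
Game value = -6

-6


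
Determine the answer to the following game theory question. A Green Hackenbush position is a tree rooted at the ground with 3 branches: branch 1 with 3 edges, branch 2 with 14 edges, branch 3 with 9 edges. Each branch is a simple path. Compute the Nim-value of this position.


The tree has 3 branches from the ground vertex.
In Green Hackenbush, the Nim-value of a simple path of length k is k.
Branch 1: length 3, Nim-value = 3
Branch 2: length 14, Nim-value = 14
Branch 3: length 9, Nim-value = 9
Total Nim-value = XOR of all branch values:
0 XOR 3 = 3
3 XOR 14 = 13
13 XOR 9 = 4
Nim-value of the tree = 4

4


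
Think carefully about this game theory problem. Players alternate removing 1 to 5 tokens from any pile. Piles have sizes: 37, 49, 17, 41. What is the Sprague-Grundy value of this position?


Subtraction set: {1, 2, 3, 4, 5}
For this subtraction set, G(n) = n mod 6 (period = max + 1 = 6).
Pile 1 (size 37): G(37) = 37 mod 6 = 1
Pile 2 (size 49): G(49) = 49 mod 6 = 1
Pile 3 (size 17): G(17) = 17 mod 6 = 5
Pile 4 (size 41): G(41) = 41 mod 6 = 5
Total Grundy value = XOR of all: 1 XOR 1 XOR 5 XOR 5 = 0

0


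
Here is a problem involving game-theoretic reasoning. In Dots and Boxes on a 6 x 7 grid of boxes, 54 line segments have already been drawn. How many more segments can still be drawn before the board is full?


Grid: 6 x 7 boxes, i.e. 7 rows and 8 columns of dots.
Horizontal edges: (rows + 1) * cols = 7 * 7 = 49
Vertical edges: rows * (cols + 1) = 6 * 8 = 48
Total edges: 49 + 48 = 97
Edges drawn: 54
Remaining: 97 - 54 = 43

43


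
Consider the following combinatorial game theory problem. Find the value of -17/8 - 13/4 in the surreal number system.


x = -17/8, y = 13/4
Converting to common denominator: 8
x = -17/8, y = 26/8
x - y = -17/8 - 13/4 = -43/8

-43/8


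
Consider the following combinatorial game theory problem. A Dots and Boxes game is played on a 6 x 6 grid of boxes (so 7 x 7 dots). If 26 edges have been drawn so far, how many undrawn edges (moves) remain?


Grid: 6 x 6 boxes, i.e. 7 rows and 7 columns of dots.
Horizontal edges: (rows + 1) * cols = 7 * 6 = 42
Vertical edges: rows * (cols + 1) = 6 * 7 = 42
Total edges: 42 + 42 = 84
Edges drawn: 26
Remaining: 84 - 26 = 58

58


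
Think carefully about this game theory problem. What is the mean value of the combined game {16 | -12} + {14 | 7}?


G1 = {16 | -12}, G2 = {14 | 7}
Each is a switch {a | b} with numbers a > b; its mean value is (a + b)/2, and mean value is additive over game sums: m(G1 + G2) = m(G1) + m(G2).
Mean of G1 = (16 + (-12))/2 = 4/2 = 2
Mean of G2 = (14 + (7))/2 = 21/2 = 21/2
Mean of G1 + G2 = 2 + 21/2 = 25/2

25/2


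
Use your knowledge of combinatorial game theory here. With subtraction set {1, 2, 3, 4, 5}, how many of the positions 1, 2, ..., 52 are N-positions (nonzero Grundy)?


Subtraction set S = {1, 2, 3, 4, 5}, so G(n) = n mod 6.
G(n) = 0 when n is a multiple of 6.
Multiples of 6 in [1, 52]: 8
N-positions (nonzero Grundy) = 52 - 8 = 44

44


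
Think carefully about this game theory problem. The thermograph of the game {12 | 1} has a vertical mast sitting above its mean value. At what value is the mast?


Game = {12 | 1}, a switch {a | b} with numbers a > b.
Its thermograph has left wall a - t and right wall b + t, which meet at t = (a - b)/2, where both equal (a + b)/2. So the mast (mean value) is at (a + b)/2.
Mean = (12 + (1))/2 = 13/2 = 13/2

13/2


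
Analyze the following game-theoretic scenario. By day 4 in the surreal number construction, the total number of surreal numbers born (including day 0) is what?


Day 0: {|} = 0 is born. Count = 1.
Day n: the number of surreal numbers born by day n is 2^(n+1) - 1.
By day 0: 2^1 - 1 = 1
By day 1: 2^2 - 1 = 3
By day 2: 2^3 - 1 = 7
By day 3: 2^4 - 1 = 15
By day 4: 2^5 - 1 = 31
By day 4: 31 surreal numbers.

31


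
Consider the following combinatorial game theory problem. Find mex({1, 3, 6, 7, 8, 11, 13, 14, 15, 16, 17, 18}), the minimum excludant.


Set = {1, 3, 6, 7, 8, 11, 13, 14, 15, 16, 17, 18}
0 is NOT in the set. This is the mex.
mex = 0

0


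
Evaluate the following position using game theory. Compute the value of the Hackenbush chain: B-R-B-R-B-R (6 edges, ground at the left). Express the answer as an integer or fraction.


Edges (from ground): B-R-B-R-B-R
By Berlekamp's sign-expansion rule, a Blue-Red Hackenbush stalk has the value of the surreal number whose sign sequence is the edge sequence with B -> + and R -> -.
Sign sequence: +-+-+-
Trace the sign expansion in the surreal number tree, starting from 0:
Edge 1: B (sign +) -> bounds (0, +inf), value = 1
Edge 2: R (sign -) -> bounds (0, 1), value = 1/2
Edge 3: B (sign +) -> bounds (1/2, 1), value = 3/4
Edge 4: R (sign -) -> bounds (1/2, 3/4), value = 5/8
Edge 5: B (sign +) -> bounds (5/8, 3/4), value = 11/16
Edge 6: R (sign -) -> bounds (5/8, 11/16), value = 21/32
Game value = 21/32

21/32


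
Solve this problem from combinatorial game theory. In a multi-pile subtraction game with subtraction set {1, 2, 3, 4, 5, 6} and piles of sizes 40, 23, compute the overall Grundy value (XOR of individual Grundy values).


Subtraction set: {1, 2, 3, 4, 5, 6}
For this subtraction set, G(n) = n mod 7 (period = max + 1 = 7).
Pile 1 (size 40): G(40) = 40 mod 7 = 5
Pile 2 (size 23): G(23) = 23 mod 7 = 2
Total Grundy value = XOR of all: 5 XOR 2 = 7

7


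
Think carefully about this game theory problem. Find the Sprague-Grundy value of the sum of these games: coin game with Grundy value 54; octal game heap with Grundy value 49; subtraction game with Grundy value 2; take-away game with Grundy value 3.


By the Sprague-Grundy theorem, the Grundy value of a sum of games is the XOR of individual Grundy values.
coin game: Grundy value = 54. Running XOR: 0 XOR 54 = 54
octal game heap: Grundy value = 49. Running XOR: 54 XOR 49 = 7
subtraction game: Grundy value = 2. Running XOR: 7 XOR 2 = 5
take-away game: Grundy value = 3. Running XOR: 5 XOR 3 = 6
The combined Grundy value is 6.

6


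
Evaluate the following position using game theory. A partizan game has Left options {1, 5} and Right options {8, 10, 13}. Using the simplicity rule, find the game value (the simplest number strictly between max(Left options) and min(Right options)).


Left options: {1, 5}, max = 5
Right options: {8, 10, 13}, min = 8
All options are numbers and max(Left) < min(Right), so by the simplicity theorem the value is the simplest (earliest-born) number strictly between 5 and 8.
Integers 6 through 7 all lie strictly between 5 and 8.
Among integers, the simplest (lowest birthday = smallest |n|; 0 is born on day 0, +-n on day n) is 6.
No non-integer in the interval can be simpler: if x is a non-integer in the interval, then floor(x) or ceil(x) also lies in the interval (the interval contains an integer), and both are proper prefixes of x's sign expansion, i.e. born earlier. So the game value is 6.
Game value = 6

6


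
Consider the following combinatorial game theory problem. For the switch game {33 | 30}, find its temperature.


The game is {33 | 30}, a switch {a | b} with numbers a > b.
Cooling {a | b} by t gives {a - t | b + t}, which stops being hot when a - t = b + t, i.e. at t = (a - b)/2. So the temperature of a switch is (a - b)/2.
Temperature = (Left option - Right option) / 2
= (33 - (30)) / 2
= 3 / 2
= 3/2

3/2


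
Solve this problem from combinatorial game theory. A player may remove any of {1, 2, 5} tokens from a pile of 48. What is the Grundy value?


The subtraction set is S = {1, 2, 5}.
G(k) = mex{ G(k - s) : s in S, s <= k }. We compute iteratively: G(0) = 0.
G(1) = mex({0}) = 1
G(2) = mex({0, 1}) = 2
G(3) = mex({1, 2}) = 0
G(4) = mex({0, 2}) = 1
G(5) = mex({0, 1}) = 2
G(6) = mex({1, 2}) = 0
G(7) = mex({0, 2}) = 1
Observe that G(3)..G(7) = 0, 1, 2, 0, 1 repeats G(0)..G(4) = 0, 1, 2, 0, 1.
For k >= max(S) = 5, G(k) is determined by the previous 5 values G(k-5)..G(k-1); a window of 5 consecutive values has recurred shifted by 3, so by induction G(k + 3) = G(k) for all k >= 0: the sequence is periodic from the start with period 3.
One period: G(0..2) = 0, 1, 2.
48 mod 3 = 0, so G(48) = G(0) = 0.

0


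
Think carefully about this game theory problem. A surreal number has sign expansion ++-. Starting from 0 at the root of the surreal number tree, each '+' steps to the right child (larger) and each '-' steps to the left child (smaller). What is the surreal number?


Sign expansion: ++-
Rule: track bounds (lo, hi), initially (-inf, +inf). On '+', the current value becomes lo and we move to the simplest number in (value, hi): value + 1 if hi = +inf, otherwise the midpoint (value + hi)/2. On '-', the current value becomes hi and we move to value - 1 if lo = -inf, otherwise the midpoint (lo + value)/2.
Start at 0.
Step 1: sign = +, move right. Bounds: (0, +inf). Value = 1
Step 2: sign = +, move right. Bounds: (1, +inf). Value = 2
Step 3: sign = -, move left. Bounds: (1, 2). Value = 3/2
The surreal number with sign expansion ++- is 3/2.

3/2


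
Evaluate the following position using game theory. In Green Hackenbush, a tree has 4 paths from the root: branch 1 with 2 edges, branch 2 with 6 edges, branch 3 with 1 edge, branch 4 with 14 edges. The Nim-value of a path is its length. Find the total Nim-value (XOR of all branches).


The tree has 4 branches from the ground vertex.
In Green Hackenbush, the Nim-value of a simple path of length k is k.
Branch 1: length 2, Nim-value = 2
Branch 2: length 6, Nim-value = 6
Branch 3: length 1, Nim-value = 1
Branch 4: length 14, Nim-value = 14
Total Nim-value = XOR of all branch values:
0 XOR 2 = 2
2 XOR 6 = 4
4 XOR 1 = 5
5 XOR 14 = 11
Nim-value of the tree = 11

11


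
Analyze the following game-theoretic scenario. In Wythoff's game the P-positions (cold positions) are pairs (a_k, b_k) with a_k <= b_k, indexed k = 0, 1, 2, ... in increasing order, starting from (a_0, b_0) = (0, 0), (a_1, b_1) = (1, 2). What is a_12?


By Wythoff's theorem, a_k = floor(k * phi) and b_k = floor(k * phi^2) = a_k + k, where phi = (1 + sqrt(5))/2 is the golden ratio.
phi = (1 + sqrt(5))/2 = 1.618034
k = 12
k * phi = 12 * 1.618034 = 19.416408
a_12 = floor(k * phi) = 19

19


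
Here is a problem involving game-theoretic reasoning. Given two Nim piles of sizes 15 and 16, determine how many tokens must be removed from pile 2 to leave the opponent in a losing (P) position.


Piles: 15 and 16
Current XOR: 15 XOR 16 = 31 (non-zero, so this is an N-position).
To make the XOR zero, we need to find a move that balances the piles.
For pile 2 (size 16): target = 16 XOR 31 = 15
We reduce pile 2 from 16 to 15.
Tokens removed: 16 - 15 = 1
Verification: 15 XOR 15 = 0

1


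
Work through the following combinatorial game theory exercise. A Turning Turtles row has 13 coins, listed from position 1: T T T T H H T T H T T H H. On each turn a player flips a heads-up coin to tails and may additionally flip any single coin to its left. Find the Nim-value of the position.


Coins: T T T T H H T T H T T H H
Key fact: a single head at position k behaves exactly like a Nim heap of size k (turning it to T and optionally flipping a coin at j < k corresponds to moving the heap from k to j, or to 0), and heads combine as a disjunctive sum (two heads at the same place would cancel, matching j XOR j = 0). So the Nim-value is the XOR of the 1-indexed positions of the heads.
Face-up positions (1-indexed): [5, 6, 9, 12, 13]
XOR 0 with 5: 0 XOR 5 = 5
XOR 5 with 6: 5 XOR 6 = 3
XOR 3 with 9: 3 XOR 9 = 10
XOR 10 with 12: 10 XOR 12 = 6
XOR 6 with 13: 6 XOR 13 = 11
Nim-value = 11

11


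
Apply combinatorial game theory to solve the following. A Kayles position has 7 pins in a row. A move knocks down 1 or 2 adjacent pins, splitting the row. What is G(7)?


Kayles: a move removes 1 or 2 adjacent pins from a contiguous row.
Removing pins from a row of k leaves two independent rows (a, b) with a + b = k - 1 (one pin) or a + b = k - 2 (two pins); an end removal gives a = 0.
By Sprague-Grundy, G(k) = mex{ G(a) XOR G(b) } over all these splits. G(0) = 0.
G(1): splits (0,0):0^0=0 -> mex({0}) = 1
G(2): splits (0,1):0^1=1 (0,0):0^0=0 -> mex({0, 1}) = 2
G(3): splits (0,2):0^2=2 (1,1):1^1=0 (0,1):0^1=1 -> mex({0, 1, 2}) = 3
G(4): splits (0,3):0^3=3 (1,2):1^2=3 (0,2):0^2=2 (1,1):1^1=0 -> mex({0, 2, 3}) = 1
G(5): splits (0,4):0^1=1 (1,3):1^3=2 (2,2):2^2=0 (0,3):0^3=3 (1,2):1^2=3 -> mex({0, 1, 2, 3}) = 4
G(6) = mex({0, 1, 2, 4}) = 3
G(7) = mex({0, 1, 3, 4, 5}) = 2
Therefore G(7) = 2.

2


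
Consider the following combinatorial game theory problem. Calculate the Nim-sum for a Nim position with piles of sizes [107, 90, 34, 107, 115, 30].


We need the XOR (exclusive or) of all pile sizes.
After XOR-ing pile 1 (size 107): 0 XOR 107 = 107
After XOR-ing pile 2 (size 90): 107 XOR 90 = 49
After XOR-ing pile 3 (size 34): 49 XOR 34 = 19
After XOR-ing pile 4 (size 107): 19 XOR 107 = 120
After XOR-ing pile 5 (size 115): 120 XOR 115 = 11
After XOR-ing pile 6 (size 30): 11 XOR 30 = 21
The Nim-value of this position is 21.

21


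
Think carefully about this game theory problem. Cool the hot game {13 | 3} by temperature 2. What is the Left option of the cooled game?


Original game: {13 | 3} (a switch {a | b} with a > b).
Cooling by t (for t below the temperature (a - b)/2 = 5) taxes each move by t: {a | b} cooled by t is {a - t | b + t}.
Cooling amount: t = 2
Cooled Left option: 13 - 2 = 11
Cooled Right option: 3 + 2 = 5
Cooled game: {11 | 5}
Left option = 11

11


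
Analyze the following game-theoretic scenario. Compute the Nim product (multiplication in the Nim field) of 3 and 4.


Nim multiplication is bilinear over XOR: (u XOR v) * w = (u*w) XOR (v*w).
So we split each operand into its bit components and XOR the pairwise Nim products.
3 = 1 + 2 (as XOR of powers of 2).
4 = 4 (as XOR of powers of 2).
Using the standard Nim-product table on single bits:
  2*2 = 3,   2*4 = 8,   2*8 = 12,
  4*4 = 6,   4*8 = 11,  8*8 = 13,
and  1*x = x (identity), k*l = l*k (commutative).
Pairwise Nim products:
  1 * 4 = 4
  2 * 4 = 8
XOR them: 4 XOR 8 = 12.
Result: 3 * 4 = 12 (in Nim).

12


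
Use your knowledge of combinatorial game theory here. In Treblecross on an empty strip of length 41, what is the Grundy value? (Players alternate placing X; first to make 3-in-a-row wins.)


Treblecross: place X on empty cells; 3-in-a-row wins.
Playing within two cells of an existing X lets the opponent win at once, so sensible play treats the cells i-2..i+2 around each X as dead. The player left with no safe cell loses, so this is a normal-play take-away game on strips of safe cells.
Placing X at cell i (0-indexed) of a strip of k safe cells leaves independent strips of sizes max(0, i-2) and max(0, k-i-3). Hence G(k) = mex{ G(max(0,i-2)) XOR G(max(0,k-i-3)) : 0 <= i < k }, with G(0) = 0.
G(1): splits (0,0):0^0=0 -> mex({0}) = 1
G(2): splits (0,0):0^0=0 -> mex({0}) = 1
G(3): splits (0,0):0^0=0 -> mex({0}) = 1
G(4): splits (0,1):0^1=1 (0,0):0^0=0 -> mex({0, 1}) = 2
G(5): splits (0,2):0^1=1 (0,1):0^1=1 (0,0):0^0=0 -> mex({0, 1}) = 2
G(6) = mex({1}) = 0
G(7) = mex({0, 1, 2}) = 3
G(8) = mex({0, 1, 2}) = 3
G(9) = mex({0, 2}) = 1
G(10) = mex({0, 2, 3}) = 1
G(11) = mex({0, 3}) = 1
G(12) = mex({1, 3}) = 0
G(13) = mex({0, 1, 2, 3}) = 4
G(14) = mex({0, 1, 2}) = 3
G(15) = mex({0, 1, 2}) = 3
G(16) = mex({0, 1, 2, 4}) = 3
G(17) = mex({0, 1, 3, 4}) = 2
G(18) = mex({0, 1, 3, 4}) = 2
G(19) = mex({0, 1, 3, 5}) = 2
G(20) = mex({0, 1, 2, 3, 5}) = 4
G(21) = mex({0, 1, 2, 3, 5}) = 4
G(22) = mex({1, 2, 6}) = 0
G(23) = mex({0, 1, 2, 3, 4, 6}) = 5
G(24) = mex({0, 1, 2, 3, 4}) = 5
G(25) = mex({0, 1, 3, 4, 7}) = 2
G(26) = mex({0, 1, 3, 4, 5, 7}) = 2
G(27) = mex({0, 1, 3, 5}) = 2
G(28) = mex({0, 1, 2, 5}) = 3
G(29) = mex({0, 1, 2, 4, 5, 6}) = 3
G(30) = mex({1, 2, 4, 6}) = 0
G(31) = mex({0, 1, 2, 3, 4, 6}) = 5
G(32) = mex({1, 2, 3, 4, 7}) = 0
G(33) = mex({0, 3, 7}) = 1
G(34) = mex({0, 2, 3, 5, 7}) = 1
G(35) = mex({0, 2, 3, 5, 6}) = 1
G(36) = mex({0, 1, 2, 5, 6}) = 3
G(37) = mex({0, 1, 2, 4, 5, 6}) = 3
G(38) = mex({0, 1, 2, 4}) = 3
G(39) = mex({0, 1, 2, 3, 4, 7}) = 5
G(40) = mex({0, 1, 2, 3, 4, 5, 7}) = 6
G(41) = mex({0, 1, 2, 3, 5, 7}) = 4
Therefore G(41) = 4.

4


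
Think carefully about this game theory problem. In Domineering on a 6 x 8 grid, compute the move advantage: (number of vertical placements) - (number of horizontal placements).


Board is 6 x 8 (rows x cols).
Left (vertical) placements: (rows-1) * cols = 5 * 8 = 40
Right (horizontal) placements: rows * (cols-1) = 6 * 7 = 42
Advantage = Left - Right = 40 - 42 = -2

-2


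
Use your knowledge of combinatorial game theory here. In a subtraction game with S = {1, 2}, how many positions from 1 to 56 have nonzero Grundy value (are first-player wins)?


Subtraction set S = {1, 2}, so G(n) = n mod 3.
G(n) = 0 when n is a multiple of 3.
Multiples of 3 in [1, 56]: 18
N-positions (nonzero Grundy) = 56 - 18 = 38

38


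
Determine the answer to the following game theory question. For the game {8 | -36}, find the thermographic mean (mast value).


Game = {8 | -36}, a switch {a | b} with numbers a > b.
Its thermograph has left wall a - t and right wall b + t, which meet at t = (a - b)/2, where both equal (a + b)/2. So the mast (mean value) is at (a + b)/2.
Mean = (8 + (-36))/2 = -28/2 = -14

-14


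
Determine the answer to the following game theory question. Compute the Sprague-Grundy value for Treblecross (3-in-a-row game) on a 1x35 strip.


Treblecross: place X on empty cells; 3-in-a-row wins.
Playing within two cells of an existing X lets the opponent win at once, so sensible play treats the cells i-2..i+2 around each X as dead. The player left with no safe cell loses, so this is a normal-play take-away game on strips of safe cells.
Placing X at cell i (0-indexed) of a strip of k safe cells leaves independent strips of sizes max(0, i-2) and max(0, k-i-3). Hence G(k) = mex{ G(max(0,i-2)) XOR G(max(0,k-i-3)) : 0 <= i < k }, with G(0) = 0.
G(1): splits (0,0):0^0=0 -> mex({0}) = 1
G(2): splits (0,0):0^0=0 -> mex({0}) = 1
G(3): splits (0,0):0^0=0 -> mex({0}) = 1
G(4): splits (0,1):0^1=1 (0,0):0^0=0 -> mex({0, 1}) = 2
G(5): splits (0,2):0^1=1 (0,1):0^1=1 (0,0):0^0=0 -> mex({0, 1}) = 2
G(6) = mex({1}) = 0
G(7) = mex({0, 1, 2}) = 3
G(8) = mex({0, 1, 2}) = 3
G(9) = mex({0, 2}) = 1
G(10) = mex({0, 2, 3}) = 1
G(11) = mex({0, 3}) = 1
G(12) = mex({1, 3}) = 0
G(13) = mex({0, 1, 2, 3}) = 4
G(14) = mex({0, 1, 2}) = 3
G(15) = mex({0, 1, 2}) = 3
G(16) = mex({0, 1, 2, 4}) = 3
G(17) = mex({0, 1, 3, 4}) = 2
G(18) = mex({0, 1, 3, 4}) = 2
G(19) = mex({0, 1, 3, 5}) = 2
G(20) = mex({0, 1, 2, 3, 5}) = 4
G(21) = mex({0, 1, 2, 3, 5}) = 4
G(22) = mex({1, 2, 6}) = 0
G(23) = mex({0, 1, 2, 3, 4, 6}) = 5
G(24) = mex({0, 1, 2, 3, 4}) = 5
G(25) = mex({0, 1, 3, 4, 7}) = 2
G(26) = mex({0, 1, 3, 4, 5, 7}) = 2
G(27) = mex({0, 1, 3, 5}) = 2
G(28) = mex({0, 1, 2, 5}) = 3
G(29) = mex({0, 1, 2, 4, 5, 6}) = 3
G(30) = mex({1, 2, 4, 6}) = 0
G(31) = mex({0, 1, 2, 3, 4, 6}) = 5
G(32) = mex({1, 2, 3, 4, 7}) = 0
G(33) = mex({0, 3, 7}) = 1
G(34) = mex({0, 2, 3, 5, 7}) = 1
G(35) = mex({0, 2, 3, 5, 6}) = 1
Therefore G(35) = 1.

1


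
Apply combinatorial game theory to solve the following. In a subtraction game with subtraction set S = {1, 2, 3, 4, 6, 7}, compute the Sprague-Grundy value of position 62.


The subtraction set is S = {1, 2, 3, 4, 6, 7}.
G(k) = mex{ G(k - s) : s in S, s <= k }. We compute iteratively: G(0) = 0.
G(1) = mex({0}) = 1
G(2) = mex({0, 1}) = 2
G(3) = mex({0, 1, 2}) = 3
G(4) = mex({0, 1, 2, 3}) = 4
G(5) = mex({1, 2, 3, 4}) = 0
G(6) = mex({0, 2, 3, 4}) = 1
G(7) = mex({0, 1, 3, 4}) = 2
G(8) = mex({0, 1, 2, 4}) = 3
G(9) = mex({0, 1, 2, 3}) = 4
G(10) = mex({1, 2, 3, 4}) = 0
G(11) = mex({0, 2, 3, 4}) = 1
Observe that G(5)..G(11) = 0, 1, 2, 3, 4, 0, 1 repeats G(0)..G(6) = 0, 1, 2, 3, 4, 0, 1.
For k >= max(S) = 7, G(k) is determined by the previous 7 values G(k-7)..G(k-1); a window of 7 consecutive values has recurred shifted by 5, so by induction G(k + 5) = G(k) for all k >= 0: the sequence is periodic from the start with period 5.
One period: G(0..4) = 0, 1, 2, 3, 4.
62 mod 5 = 2, so G(62) = G(2) = 2.

2


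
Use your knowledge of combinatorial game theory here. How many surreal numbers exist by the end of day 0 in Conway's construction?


Day 0: {|} = 0 is born. Count = 1.
Day n: the number of surreal numbers born by day n is 2^(n+1) - 1.
By day 0: 2^1 - 1 = 1
By day 0: 1 surreal numbers.

1


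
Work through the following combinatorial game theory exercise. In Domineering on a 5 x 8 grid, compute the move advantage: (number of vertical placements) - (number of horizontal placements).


Board is 5 x 8 (rows x cols).
Left (vertical) placements: (rows-1) * cols = 4 * 8 = 32
Right (horizontal) placements: rows * (cols-1) = 5 * 7 = 35
Advantage = Left - Right = 32 - 35 = -3

-3


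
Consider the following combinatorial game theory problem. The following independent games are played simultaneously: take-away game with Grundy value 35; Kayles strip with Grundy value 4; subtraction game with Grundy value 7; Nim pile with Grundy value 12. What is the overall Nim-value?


By the Sprague-Grundy theorem, the Grundy value of a sum of games is the XOR of individual Grundy values.
take-away game: Grundy value = 35. Running XOR: 0 XOR 35 = 35
Kayles strip: Grundy value = 4. Running XOR: 35 XOR 4 = 39
subtraction game: Grundy value = 7. Running XOR: 39 XOR 7 = 32
Nim pile: Grundy value = 12. Running XOR: 32 XOR 12 = 44
The combined Grundy value is 44.

44


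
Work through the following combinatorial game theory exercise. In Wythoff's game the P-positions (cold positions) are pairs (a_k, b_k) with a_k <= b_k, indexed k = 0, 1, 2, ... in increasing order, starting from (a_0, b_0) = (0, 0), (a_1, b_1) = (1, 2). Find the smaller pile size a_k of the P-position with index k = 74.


By Wythoff's theorem, a_k = floor(k * phi) and b_k = floor(k * phi^2) = a_k + k, where phi = (1 + sqrt(5))/2 is the golden ratio.
phi = (1 + sqrt(5))/2 = 1.618034
k = 74
k * phi = 74 * 1.618034 = 119.734515
a_74 = floor(k * phi) = 119

119


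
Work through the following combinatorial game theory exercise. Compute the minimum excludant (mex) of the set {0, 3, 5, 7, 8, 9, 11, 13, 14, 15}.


Set = {0, 3, 5, 7, 8, 9, 11, 13, 14, 15}
0 is in the set.
1 is NOT in the set. This is the mex.
mex = 1

1


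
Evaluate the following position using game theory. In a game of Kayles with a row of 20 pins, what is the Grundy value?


Kayles: a move removes 1 or 2 adjacent pins from a contiguous row.
Removing pins from a row of k leaves two independent rows (a, b) with a + b = k - 1 (one pin) or a + b = k - 2 (two pins); an end removal gives a = 0.
By Sprague-Grundy, G(k) = mex{ G(a) XOR G(b) } over all these splits. G(0) = 0.
G(1): splits (0,0):0^0=0 -> mex({0}) = 1
G(2): splits (0,1):0^1=1 (0,0):0^0=0 -> mex({0, 1}) = 2
G(3): splits (0,2):0^2=2 (1,1):1^1=0 (0,1):0^1=1 -> mex({0, 1, 2}) = 3
G(4): splits (0,3):0^3=3 (1,2):1^2=3 (0,2):0^2=2 (1,1):1^1=0 -> mex({0, 2, 3}) = 1
G(5): splits (0,4):0^1=1 (1,3):1^3=2 (2,2):2^2=0 (0,3):0^3=3 (1,2):1^2=3 -> mex({0, 1, 2, 3}) = 4
G(6) = mex({0, 1, 2, 4}) = 3
G(7) = mex({0, 1, 3, 4, 5}) = 2
G(8) = mex({0, 2, 3, 5, 6}) = 1
G(9) = mex({0, 1, 2, 3, 6, 7}) = 4
G(10) = mex({0, 1, 3, 4, 5, 7}) = 2
G(11) = mex({0, 1, 2, 3, 4, 5}) = 6
G(12) = mex({0, 1, 2, 3, 5, 6, 7}) = 4
G(13) = mex({0, 2, 3, 4, 6, 7}) = 1
G(14) = mex({0, 1, 4, 5, 6, 7}) = 2
G(15) = mex({0, 1, 2, 3, 4, 5, 6}) = 7
G(16) = mex({0, 2, 3, 5, 6, 7}) = 1
G(17) = mex({0, 1, 2, 3, 5, 6, 7}) = 4
G(18) = mex({0, 1, 2, 4, 5, 6}) = 3
G(19) = mex({0, 1, 3, 4, 5, 7}) = 2
G(20) = mex({0, 2, 3, 4, 5, 6, 7}) = 1
Therefore G(20) = 1.

1


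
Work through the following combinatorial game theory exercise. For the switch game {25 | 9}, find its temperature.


The game is {25 | 9}, a switch {a | b} with numbers a > b.
Cooling {a | b} by t gives {a - t | b + t}, which stops being hot when a - t = b + t, i.e. at t = (a - b)/2. So the temperature of a switch is (a - b)/2.
Temperature = (Left option - Right option) / 2
= (25 - (9)) / 2
= 16 / 2
= 8

8


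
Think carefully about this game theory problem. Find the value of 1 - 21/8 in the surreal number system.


x = 1, y = 21/8
Converting to common denominator: 8
x = 8/8, y = 21/8
x - y = 1 - 21/8 = -13/8

-13/8


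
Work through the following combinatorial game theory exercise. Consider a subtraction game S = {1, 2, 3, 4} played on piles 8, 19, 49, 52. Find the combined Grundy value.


Subtraction set: {1, 2, 3, 4}
For this subtraction set, G(n) = n mod 5 (period = max + 1 = 5).
Pile 1 (size 8): G(8) = 8 mod 5 = 3
Pile 2 (size 19): G(19) = 19 mod 5 = 4
Pile 3 (size 49): G(49) = 49 mod 5 = 4
Pile 4 (size 52): G(52) = 52 mod 5 = 2
Total Grundy value = XOR of all: 3 XOR 4 XOR 4 XOR 2 = 1

1


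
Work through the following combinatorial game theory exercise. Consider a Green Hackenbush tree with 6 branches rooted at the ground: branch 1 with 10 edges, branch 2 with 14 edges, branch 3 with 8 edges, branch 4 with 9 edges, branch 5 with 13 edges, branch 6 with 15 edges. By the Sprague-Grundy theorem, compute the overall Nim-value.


The tree has 6 branches from the ground vertex.
In Green Hackenbush, the Nim-value of a simple path of length k is k.
Branch 1: length 10, Nim-value = 10
Branch 2: length 14, Nim-value = 14
Branch 3: length 8, Nim-value = 8
Branch 4: length 9, Nim-value = 9
Branch 5: length 13, Nim-value = 13
Branch 6: length 15, Nim-value = 15
Total Nim-value = XOR of all branch values:
0 XOR 10 = 10
10 XOR 14 = 4
4 XOR 8 = 12
12 XOR 9 = 5
5 XOR 13 = 8
8 XOR 15 = 7
Nim-value of the tree = 7

7


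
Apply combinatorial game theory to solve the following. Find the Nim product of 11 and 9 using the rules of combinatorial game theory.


Nim multiplication is bilinear over XOR: (u XOR v) * w = (u*w) XOR (v*w).
So we split each operand into its bit components and XOR the pairwise Nim products.
11 = 1 + 2 + 8 (as XOR of powers of 2).
9 = 1 + 8 (as XOR of powers of 2).
Using the standard Nim-product table on single bits:
  2*2 = 3,   2*4 = 8,   2*8 = 12,
  4*4 = 6,   4*8 = 11,  8*8 = 13,
and  1*x = x (identity), k*l = l*k (commutative).
Pairwise Nim products:
  1 * 1 = 1
  1 * 8 = 8
  2 * 1 = 2
  2 * 8 = 12
  8 * 1 = 8
  8 * 8 = 13
XOR them: 1 XOR 8 XOR 2 XOR 12 XOR 8 XOR 13 = 2.
Result: 11 * 9 = 2 (in Nim).

2


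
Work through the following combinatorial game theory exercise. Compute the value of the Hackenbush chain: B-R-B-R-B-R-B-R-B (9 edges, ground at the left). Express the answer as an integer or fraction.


Edges (from ground): B-R-B-R-B-R-B-R-B
By Berlekamp's sign-expansion rule, a Blue-Red Hackenbush stalk has the value of the surreal number whose sign sequence is the edge sequence with B -> + and R -> -.
Sign sequence: +-+-+-+-+
Trace the sign expansion in the surreal number tree, starting from 0:
Edge 1: B (sign +) -> bounds (0, +inf), value = 1
Edge 2: R (sign -) -> bounds (0, 1), value = 1/2
Edge 3: B (sign +) -> bounds (1/2, 1), value = 3/4
Edge 4: R (sign -) -> bounds (1/2, 3/4), value = 5/8
Edge 5: B (sign +) -> bounds (5/8, 3/4), value = 11/16
Edge 6: R (sign -) -> bounds (5/8, 11/16), value = 21/32
Edge 7: B (sign +) -> bounds (21/32, 11/16), value = 43/64
Edge 8: R (sign -) -> bounds (21/32, 43/64), value = 85/128
Edge 9: B (sign +) -> bounds (85/128, 43/64), value = 171/256
Game value = 171/256

171/256


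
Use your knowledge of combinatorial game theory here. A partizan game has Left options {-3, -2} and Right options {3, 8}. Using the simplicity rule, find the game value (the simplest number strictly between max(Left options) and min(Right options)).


Left options: {-3, -2}, max = -2
Right options: {3, 8}, min = 3
All options are numbers and max(Left) < min(Right), so by the simplicity theorem the value is the simplest (earliest-born) number strictly between -2 and 3.
Integers -1 through 2 all lie strictly between -2 and 3.
Among integers, the simplest (lowest birthday = smallest |n|; 0 is born on day 0, +-n on day n) is 0.
No non-integer in the interval can be simpler: if x is a non-integer in the interval, then floor(x) or ceil(x) also lies in the interval (the interval contains an integer), and both are proper prefixes of x's sign expansion, i.e. born earlier. So the game value is 0.
Game value = 0

0


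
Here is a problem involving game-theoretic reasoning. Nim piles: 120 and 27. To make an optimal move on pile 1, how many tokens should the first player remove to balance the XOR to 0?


Piles: 120 and 27
Current XOR: 120 XOR 27 = 99 (non-zero, so this is an N-position).
To make the XOR zero, we need to find a move that balances the piles.
For pile 1 (size 120): target = 120 XOR 99 = 27
We reduce pile 1 from 120 to 27.
Tokens removed: 120 - 27 = 93
Verification: 27 XOR 27 = 0

93


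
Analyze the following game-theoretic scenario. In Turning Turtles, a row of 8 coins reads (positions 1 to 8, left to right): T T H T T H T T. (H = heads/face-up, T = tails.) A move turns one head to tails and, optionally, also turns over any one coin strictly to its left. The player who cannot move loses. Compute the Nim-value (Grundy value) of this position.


Coins: T T H T T H T T
Key fact: a single head at position k behaves exactly like a Nim heap of size k (turning it to T and optionally flipping a coin at j < k corresponds to moving the heap from k to j, or to 0), and heads combine as a disjunctive sum (two heads at the same place would cancel, matching j XOR j = 0). So the Nim-value is the XOR of the 1-indexed positions of the heads.
Face-up positions (1-indexed): [3, 6]
XOR 0 with 3: 0 XOR 3 = 3
XOR 3 with 6: 3 XOR 6 = 5
Nim-value = 5

5


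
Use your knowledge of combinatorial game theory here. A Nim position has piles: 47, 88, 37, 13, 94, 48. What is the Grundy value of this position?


We need the XOR (exclusive or) of all pile sizes.
After XOR-ing pile 1 (size 47): 0 XOR 47 = 47
After XOR-ing pile 2 (size 88): 47 XOR 88 = 119
After XOR-ing pile 3 (size 37): 119 XOR 37 = 82
After XOR-ing pile 4 (size 13): 82 XOR 13 = 95
After XOR-ing pile 5 (size 94): 95 XOR 94 = 1
After XOR-ing pile 6 (size 48): 1 XOR 48 = 49
The Nim-value of this position is 49.

49


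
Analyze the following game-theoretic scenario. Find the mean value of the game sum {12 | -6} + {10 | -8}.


G1 = {12 | -6}, G2 = {10 | -8}
Each is a switch {a | b} with numbers a > b; its mean value is (a + b)/2, and mean value is additive over game sums: m(G1 + G2) = m(G1) + m(G2).
Mean of G1 = (12 + (-6))/2 = 6/2 = 3
Mean of G2 = (10 + (-8))/2 = 2/2 = 1
Mean of G1 + G2 = 3 + 1 = 4

4


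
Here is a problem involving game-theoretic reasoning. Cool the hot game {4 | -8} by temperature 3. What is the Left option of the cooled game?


Original game: {4 | -8} (a switch {a | b} with a > b).
Cooling by t (for t below the temperature (a - b)/2 = 6) taxes each move by t: {a | b} cooled by t is {a - t | b + t}.
Cooling amount: t = 3
Cooled Left option: 4 - 3 = 1
Cooled Right option: -8 + 3 = -5
Cooled game: {1 | -5}
Left option = 1

1


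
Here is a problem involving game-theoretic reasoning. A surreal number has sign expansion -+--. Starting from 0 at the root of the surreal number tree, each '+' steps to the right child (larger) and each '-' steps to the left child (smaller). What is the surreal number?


Sign expansion: -+--
Rule: track bounds (lo, hi), initially (-inf, +inf). On '+', the current value becomes lo and we move to the simplest number in (value, hi): value + 1 if hi = +inf, otherwise the midpoint (value + hi)/2. On '-', the current value becomes hi and we move to value - 1 if lo = -inf, otherwise the midpoint (lo + value)/2.
Start at 0.
Step 1: sign = -, move left. Bounds: (-inf, 0). Value = -1
Step 2: sign = +, move right. Bounds: (-1, 0). Value = -1/2
Step 3: sign = -, move left. Bounds: (-1, -1/2). Value = -3/4
Step 4: sign = -, move left. Bounds: (-1, -3/4). Value = -7/8
The surreal number with sign expansion -+-- is -7/8.

-7/8


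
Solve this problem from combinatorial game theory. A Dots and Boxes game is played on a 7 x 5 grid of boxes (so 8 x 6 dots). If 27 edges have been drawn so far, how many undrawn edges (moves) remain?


Grid: 7 x 5 boxes, i.e. 8 rows and 6 columns of dots.
Horizontal edges: (rows + 1) * cols = 8 * 5 = 40
Vertical edges: rows * (cols + 1) = 7 * 6 = 42
Total edges: 40 + 42 = 82
Edges drawn: 27
Remaining: 82 - 27 = 55

55


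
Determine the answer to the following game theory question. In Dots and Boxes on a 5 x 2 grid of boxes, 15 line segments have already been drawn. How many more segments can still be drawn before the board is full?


Grid: 5 x 2 boxes, i.e. 6 rows and 3 columns of dots.
Horizontal edges: (rows + 1) * cols = 6 * 2 = 12
Vertical edges: rows * (cols + 1) = 5 * 3 = 15
Total edges: 12 + 15 = 27
Edges drawn: 15
Remaining: 27 - 15 = 12

12


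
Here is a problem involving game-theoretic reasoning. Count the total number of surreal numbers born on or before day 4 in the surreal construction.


Day 0: {|} = 0 is born. Count = 1.
Day n: the number of surreal numbers born by day n is 2^(n+1) - 1.
By day 0: 2^1 - 1 = 1
By day 1: 2^2 - 1 = 3
By day 2: 2^3 - 1 = 7
By day 3: 2^4 - 1 = 15
By day 4: 2^5 - 1 = 31
By day 4: 31 surreal numbers.

31


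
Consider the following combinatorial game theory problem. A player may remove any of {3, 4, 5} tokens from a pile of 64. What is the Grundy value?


The subtraction set is S = {3, 4, 5}.
G(k) = mex{ G(k - s) : s in S, s <= k }. We compute iteratively: G(0) = 0.
G(1) = mex({}) = 0
G(2) = mex({}) = 0
G(3) = mex({0}) = 1
G(4) = mex({0}) = 1
G(5) = mex({0}) = 1
G(6) = mex({0, 1}) = 2
G(7) = mex({0, 1}) = 2
G(8) = mex({1}) = 0
G(9) = mex({1, 2}) = 0
G(10) = mex({1, 2}) = 0
G(11) = mex({0, 2}) = 1
G(12) = mex({0, 2}) = 1
Observe that G(8)..G(12) = 0, 0, 0, 1, 1 repeats G(0)..G(4) = 0, 0, 0, 1, 1.
For k >= max(S) = 5, G(k) is determined by the previous 5 values G(k-5)..G(k-1); a window of 5 consecutive values has recurred shifted by 8, so by induction G(k + 8) = G(k) for all k >= 0: the sequence is periodic from the start with period 8.
One period: G(0..7) = 0, 0, 0, 1, 1, 1, 2, 2.
64 mod 8 = 0, so G(64) = G(0) = 0.

0
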